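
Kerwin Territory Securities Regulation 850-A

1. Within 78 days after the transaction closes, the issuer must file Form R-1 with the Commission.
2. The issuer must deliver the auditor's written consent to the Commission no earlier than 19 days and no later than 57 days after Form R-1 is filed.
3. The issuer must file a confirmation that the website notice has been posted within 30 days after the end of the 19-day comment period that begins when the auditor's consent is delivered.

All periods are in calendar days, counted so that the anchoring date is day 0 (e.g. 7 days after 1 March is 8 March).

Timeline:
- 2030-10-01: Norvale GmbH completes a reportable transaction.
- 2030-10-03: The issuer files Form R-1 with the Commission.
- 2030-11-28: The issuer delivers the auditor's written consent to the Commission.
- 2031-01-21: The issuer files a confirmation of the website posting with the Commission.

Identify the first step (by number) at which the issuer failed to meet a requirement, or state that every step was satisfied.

Step 1: 78 days after 2030-10-01 (when the transaction closes) is 2030-12-18; completed 2030-10-03, before the deadline.
Step 2: the window is 19–57 days after 2030-10-03 (when Form R-1 is filed), so 2030-10-22 through 2030-11-29; 2030-11-28 falls inside that range.
Step 3: 30 days after 2030-12-17 (end of the 19-day comment period, which began when the auditor's consent is delivered on 2030-11-28) is 2031-01-16; done 2031-01-21 — 5 days late.
Later steps need not be reached.

Step 3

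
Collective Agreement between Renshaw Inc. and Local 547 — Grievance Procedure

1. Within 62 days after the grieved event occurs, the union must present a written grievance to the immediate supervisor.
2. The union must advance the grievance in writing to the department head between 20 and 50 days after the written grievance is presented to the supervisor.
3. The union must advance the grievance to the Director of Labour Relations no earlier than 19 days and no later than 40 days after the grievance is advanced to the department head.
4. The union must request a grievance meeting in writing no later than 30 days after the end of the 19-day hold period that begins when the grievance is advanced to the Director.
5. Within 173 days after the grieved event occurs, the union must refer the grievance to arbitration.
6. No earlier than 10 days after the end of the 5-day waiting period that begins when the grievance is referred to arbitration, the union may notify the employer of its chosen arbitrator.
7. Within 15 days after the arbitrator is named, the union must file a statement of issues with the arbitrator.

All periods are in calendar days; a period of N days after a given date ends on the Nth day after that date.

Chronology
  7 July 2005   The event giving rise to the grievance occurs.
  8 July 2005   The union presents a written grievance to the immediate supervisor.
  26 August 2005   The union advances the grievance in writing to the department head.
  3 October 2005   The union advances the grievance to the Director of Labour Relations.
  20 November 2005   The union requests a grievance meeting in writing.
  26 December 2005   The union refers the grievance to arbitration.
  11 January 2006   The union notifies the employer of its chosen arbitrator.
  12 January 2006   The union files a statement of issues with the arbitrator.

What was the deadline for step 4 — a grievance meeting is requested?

The grievance is advanced to the Director on 3 October 2005; the 19-day hold period therefore ends 22 October 2005, and step 4 runs from that date. 30 days after 22 October 2005 is 21 November 2005.

21 November 2005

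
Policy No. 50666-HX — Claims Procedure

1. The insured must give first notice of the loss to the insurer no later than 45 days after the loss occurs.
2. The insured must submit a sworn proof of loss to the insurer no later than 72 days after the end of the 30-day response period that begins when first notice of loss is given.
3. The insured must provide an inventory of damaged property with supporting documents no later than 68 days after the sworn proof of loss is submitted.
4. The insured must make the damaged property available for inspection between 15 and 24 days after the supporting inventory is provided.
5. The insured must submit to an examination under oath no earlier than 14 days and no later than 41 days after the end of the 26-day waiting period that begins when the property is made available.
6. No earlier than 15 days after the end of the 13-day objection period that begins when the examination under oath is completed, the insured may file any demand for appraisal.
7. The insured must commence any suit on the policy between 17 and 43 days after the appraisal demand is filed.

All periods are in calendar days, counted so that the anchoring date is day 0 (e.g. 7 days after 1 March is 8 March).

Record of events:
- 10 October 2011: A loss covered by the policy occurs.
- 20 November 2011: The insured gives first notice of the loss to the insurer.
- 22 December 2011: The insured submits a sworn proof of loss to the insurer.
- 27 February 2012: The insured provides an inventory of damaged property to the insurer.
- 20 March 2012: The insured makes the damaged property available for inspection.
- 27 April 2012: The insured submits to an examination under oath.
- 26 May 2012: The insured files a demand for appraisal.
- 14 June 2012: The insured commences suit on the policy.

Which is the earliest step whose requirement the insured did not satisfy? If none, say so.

Step 1: 45 days after 10 October 2011 (when the loss occurs) is 24 November 2011; done 20 November 2011 — timely.
Step 2: 72 days after 20 December 2011 (end of the 30-day response period, which began when first notice of loss is given on 20 November 2011) is 1 March 2012; 22 December 2011 is within that limit.
Step 3: 68 days after 22 December 2011 (when the sworn proof of loss is submitted) is 28 February 2012; completed 27 February 2012, before the deadline.
Step 4: the window is 15–24 days after 27 February 2012 (when the supporting inventory is provided), so 13 March 2012 through 22 March 2012; done 20 March 2012 — within the window.
Step 5: the window is 14–41 days after 15 April 2012 (end of the 26-day waiting period, which began when the property is made available on 20 March 2012), so 29 April 2012 through 26 May 2012; 27 April 2012 is 2 days too early.
That is the first point of non-compliance.

Step 5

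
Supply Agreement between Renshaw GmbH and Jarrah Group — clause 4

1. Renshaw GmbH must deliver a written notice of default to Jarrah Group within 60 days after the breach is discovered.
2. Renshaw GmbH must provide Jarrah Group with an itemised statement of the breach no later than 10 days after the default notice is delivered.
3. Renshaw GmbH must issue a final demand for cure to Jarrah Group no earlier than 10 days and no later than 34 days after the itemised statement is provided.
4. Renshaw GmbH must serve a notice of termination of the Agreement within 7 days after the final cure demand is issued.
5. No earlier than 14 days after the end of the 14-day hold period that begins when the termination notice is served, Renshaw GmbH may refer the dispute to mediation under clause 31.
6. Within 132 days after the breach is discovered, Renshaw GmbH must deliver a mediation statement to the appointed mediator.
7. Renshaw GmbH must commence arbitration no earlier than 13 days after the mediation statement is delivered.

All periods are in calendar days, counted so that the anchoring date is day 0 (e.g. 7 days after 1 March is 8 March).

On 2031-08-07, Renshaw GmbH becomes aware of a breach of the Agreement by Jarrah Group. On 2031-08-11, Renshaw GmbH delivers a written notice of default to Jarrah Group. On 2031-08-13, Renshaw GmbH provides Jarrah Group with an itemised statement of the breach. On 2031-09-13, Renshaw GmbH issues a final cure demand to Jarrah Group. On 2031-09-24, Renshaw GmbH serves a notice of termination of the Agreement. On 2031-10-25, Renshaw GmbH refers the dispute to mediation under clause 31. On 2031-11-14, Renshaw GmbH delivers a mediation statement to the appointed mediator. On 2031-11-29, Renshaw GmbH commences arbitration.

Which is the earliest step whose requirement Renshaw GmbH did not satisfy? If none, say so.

Step 4

Step 1: 60 days after 2031-08-07 (when the breach is discovered) is 2031-10-06; done 2031-08-11 — timely.
Step 2: 10 days after 2031-08-11 (when the default notice is delivered) is 2031-08-21; done 2031-08-13 — timely.
Step 3: the window is 10–34 days after 2031-08-13 (when the itemised statement is provided), so 2031-08-23 through 2031-09-16; 2031-09-13 falls inside that range.
Step 4: 7 days after 2031-09-13 (when the final cure demand is issued) is 2031-09-20; 2031-09-24 misses that deadline by 4 days.
No need to go further; step 4 was not satisfied.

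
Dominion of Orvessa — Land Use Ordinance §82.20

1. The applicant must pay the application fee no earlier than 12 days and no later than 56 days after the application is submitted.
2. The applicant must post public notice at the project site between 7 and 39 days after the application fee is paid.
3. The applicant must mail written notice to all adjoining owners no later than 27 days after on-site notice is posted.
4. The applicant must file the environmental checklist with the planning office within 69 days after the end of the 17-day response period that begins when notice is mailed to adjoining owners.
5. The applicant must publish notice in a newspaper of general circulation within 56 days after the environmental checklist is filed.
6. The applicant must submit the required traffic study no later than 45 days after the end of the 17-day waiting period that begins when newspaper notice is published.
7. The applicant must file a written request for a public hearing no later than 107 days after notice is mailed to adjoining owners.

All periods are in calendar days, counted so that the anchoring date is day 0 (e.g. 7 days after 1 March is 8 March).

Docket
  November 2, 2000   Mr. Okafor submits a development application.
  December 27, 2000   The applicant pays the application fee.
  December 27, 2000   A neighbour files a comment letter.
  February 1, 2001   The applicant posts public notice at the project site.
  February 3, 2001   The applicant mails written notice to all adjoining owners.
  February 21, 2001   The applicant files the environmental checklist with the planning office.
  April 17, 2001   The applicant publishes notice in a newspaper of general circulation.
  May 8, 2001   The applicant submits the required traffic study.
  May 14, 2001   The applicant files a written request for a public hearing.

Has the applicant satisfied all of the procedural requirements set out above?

(1) the permitted window runs from November 2, 2000 + 12 = November 14, 2000 to November 2, 2000 + 56 = December 28, 2000; done December 27, 2000, which is between those dates.
(2) the permitted window runs from December 27, 2000 + 7 = January 3, 2001 to December 27, 2000 + 39 = February 4, 2001; done February 1, 2001, which is between those dates.
(3) due by February 1, 2001 + 27 days = February 28, 2001; completed February 3, 2001, before the deadline.
(4) due by February 20, 2001 + 69 days = April 30, 2001; done February 21, 2001 — timely.
(5) due by February 21, 2001 + 56 days = April 18, 2001; April 17, 2001 is within that limit.
(6) due by May 4, 2001 + 45 days = June 18, 2001; done May 8, 2001 — timely.
(7) due by February 3, 2001 + 107 days = May 21, 2001; done May 14, 2001 — timely.

Yes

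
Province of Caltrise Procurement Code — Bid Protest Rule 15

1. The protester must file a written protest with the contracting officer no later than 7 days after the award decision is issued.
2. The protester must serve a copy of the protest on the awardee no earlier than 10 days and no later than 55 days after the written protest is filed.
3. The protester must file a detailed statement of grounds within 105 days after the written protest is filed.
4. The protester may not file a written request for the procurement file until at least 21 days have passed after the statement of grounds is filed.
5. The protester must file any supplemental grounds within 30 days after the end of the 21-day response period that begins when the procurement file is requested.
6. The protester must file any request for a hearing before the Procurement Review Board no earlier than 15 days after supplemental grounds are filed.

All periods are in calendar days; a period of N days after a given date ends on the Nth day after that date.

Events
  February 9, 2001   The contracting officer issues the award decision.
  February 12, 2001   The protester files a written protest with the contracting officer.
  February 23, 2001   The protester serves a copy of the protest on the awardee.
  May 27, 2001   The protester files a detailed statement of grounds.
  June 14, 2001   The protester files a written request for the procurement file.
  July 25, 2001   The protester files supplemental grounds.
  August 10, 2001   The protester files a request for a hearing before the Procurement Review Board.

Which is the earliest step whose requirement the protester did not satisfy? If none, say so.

Step 1 — counting 7 days from February 9, 2001 (when the award decision is issued) gives a deadline of February 16, 2001; February 12, 2001 is within that limit.
Step 2 — 10 and 55 days from February 12, 2001 (when the written protest is filed) are February 22, 2001 and April 8, 2001 respectively; done February 23, 2001, which is between those dates.
Step 3 — counting 105 days from February 12, 2001 (when the written protest is filed) gives a deadline of May 28, 2001; May 27, 2001 is within that limit.
Step 4 — must wait 21 days from May 27, 2001 (when the statement of grounds is filed), so not before June 17, 2001; acted on June 14, 2001, 3 days prematurely.
No need to go further; step 4 was not satisfied.

Step 4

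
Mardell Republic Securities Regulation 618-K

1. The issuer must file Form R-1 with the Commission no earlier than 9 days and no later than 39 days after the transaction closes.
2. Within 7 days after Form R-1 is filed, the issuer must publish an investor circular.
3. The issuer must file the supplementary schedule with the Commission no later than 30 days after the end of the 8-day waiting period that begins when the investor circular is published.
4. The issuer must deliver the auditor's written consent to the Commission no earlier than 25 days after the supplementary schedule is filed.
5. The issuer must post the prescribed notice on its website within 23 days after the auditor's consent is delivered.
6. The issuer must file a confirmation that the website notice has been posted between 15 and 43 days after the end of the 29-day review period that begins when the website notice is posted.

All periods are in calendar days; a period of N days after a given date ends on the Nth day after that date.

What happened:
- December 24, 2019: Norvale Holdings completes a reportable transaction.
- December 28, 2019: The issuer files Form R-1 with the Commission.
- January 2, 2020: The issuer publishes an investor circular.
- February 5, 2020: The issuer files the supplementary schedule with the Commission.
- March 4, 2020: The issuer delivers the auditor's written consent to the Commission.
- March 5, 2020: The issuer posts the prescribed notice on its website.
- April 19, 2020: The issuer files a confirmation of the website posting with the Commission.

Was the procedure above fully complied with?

No

(1) the permitted window runs from December 24, 2019 + 9 = January 2, 2020 to December 24, 2019 + 39 = February 1, 2020; December 28, 2019 is 5 days too early.
Later steps need not be reached.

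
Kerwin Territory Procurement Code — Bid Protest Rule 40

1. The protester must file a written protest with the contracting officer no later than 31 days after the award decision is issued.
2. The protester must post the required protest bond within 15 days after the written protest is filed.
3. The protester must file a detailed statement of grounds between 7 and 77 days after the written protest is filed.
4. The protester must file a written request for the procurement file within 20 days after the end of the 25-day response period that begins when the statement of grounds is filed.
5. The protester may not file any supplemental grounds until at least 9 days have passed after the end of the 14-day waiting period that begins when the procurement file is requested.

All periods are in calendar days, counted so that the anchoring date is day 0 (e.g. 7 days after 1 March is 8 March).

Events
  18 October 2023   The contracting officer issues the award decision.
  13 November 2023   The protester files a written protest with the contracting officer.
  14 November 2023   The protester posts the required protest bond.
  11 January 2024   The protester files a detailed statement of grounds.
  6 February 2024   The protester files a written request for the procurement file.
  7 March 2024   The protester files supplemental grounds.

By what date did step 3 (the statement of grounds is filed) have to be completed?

Step 3 runs from 13 November 2023, when the written protest is filed. The window is 7–77 days after 13 November 2023; it closes on 29 January 2024.

29 January 2024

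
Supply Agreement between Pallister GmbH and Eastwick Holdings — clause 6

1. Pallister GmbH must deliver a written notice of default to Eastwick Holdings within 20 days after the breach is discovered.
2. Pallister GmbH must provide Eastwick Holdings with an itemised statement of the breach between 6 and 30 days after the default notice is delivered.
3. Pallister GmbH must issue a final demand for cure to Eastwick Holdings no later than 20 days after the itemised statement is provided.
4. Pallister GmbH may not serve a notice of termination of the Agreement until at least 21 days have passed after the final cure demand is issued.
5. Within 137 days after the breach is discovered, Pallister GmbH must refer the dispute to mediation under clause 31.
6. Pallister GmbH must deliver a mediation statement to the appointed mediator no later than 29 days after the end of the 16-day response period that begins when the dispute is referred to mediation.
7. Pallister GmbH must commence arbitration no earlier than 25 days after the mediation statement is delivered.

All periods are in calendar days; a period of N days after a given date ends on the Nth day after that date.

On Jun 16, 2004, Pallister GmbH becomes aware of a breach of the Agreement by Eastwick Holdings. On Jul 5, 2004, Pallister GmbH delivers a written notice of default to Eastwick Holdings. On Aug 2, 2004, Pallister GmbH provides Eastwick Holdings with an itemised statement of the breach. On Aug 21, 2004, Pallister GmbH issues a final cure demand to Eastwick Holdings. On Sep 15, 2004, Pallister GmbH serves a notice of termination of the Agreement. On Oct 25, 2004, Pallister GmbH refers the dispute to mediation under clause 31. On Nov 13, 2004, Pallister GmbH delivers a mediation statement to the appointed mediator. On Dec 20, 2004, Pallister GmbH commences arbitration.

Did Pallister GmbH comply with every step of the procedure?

Yes

Step 1: 20 days after Jun 16, 2004 (when the breach is discovered) is Jul 6, 2004; done Jul 5, 2004 — timely.
Step 2: the window is 6–30 days after Jul 5, 2004 (when the default notice is delivered), so Jul 11, 2004 through Aug 4, 2004; done Aug 2, 2004, which is between those dates.
Step 3: 20 days after Aug 2, 2004 (when the itemised statement is provided) is Aug 22, 2004; done Aug 21, 2004 — timely.
Step 4: the earliest permitted date is 21 days after Aug 21, 2004 (when the final cure demand is issued), i.e. Sep 11, 2004; Sep 15, 2004 is on or after that date.
Step 5: 137 days after Jun 16, 2004 (when the breach is discovered) is Oct 31, 2004; Oct 25, 2004 is within that limit.
Step 6: 29 days after Nov 10, 2004 (end of the 16-day response period, which began when the dispute is referred to mediation on Oct 25, 2004) is Dec 9, 2004; Nov 13, 2004 is within that limit.
Step 7: the earliest permitted date is 25 days after Nov 13, 2004 (when the mediation statement is delivered), i.e. Dec 8, 2004; done Dec 20, 2004 — permitted.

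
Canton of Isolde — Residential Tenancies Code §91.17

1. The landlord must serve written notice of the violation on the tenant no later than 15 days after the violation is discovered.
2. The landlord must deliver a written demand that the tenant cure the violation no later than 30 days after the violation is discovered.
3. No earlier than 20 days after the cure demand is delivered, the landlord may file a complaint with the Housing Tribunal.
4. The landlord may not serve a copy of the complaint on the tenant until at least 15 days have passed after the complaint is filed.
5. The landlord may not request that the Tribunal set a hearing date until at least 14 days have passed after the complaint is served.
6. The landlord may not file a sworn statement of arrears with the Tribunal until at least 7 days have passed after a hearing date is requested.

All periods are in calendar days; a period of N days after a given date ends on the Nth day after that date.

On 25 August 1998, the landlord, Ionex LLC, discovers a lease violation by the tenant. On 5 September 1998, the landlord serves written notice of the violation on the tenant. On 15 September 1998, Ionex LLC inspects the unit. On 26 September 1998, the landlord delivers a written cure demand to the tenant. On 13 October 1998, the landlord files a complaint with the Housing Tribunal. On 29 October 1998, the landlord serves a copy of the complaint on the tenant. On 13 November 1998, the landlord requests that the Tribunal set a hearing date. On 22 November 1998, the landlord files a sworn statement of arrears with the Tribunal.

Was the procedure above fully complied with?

No

Step 1: 15 days after 25 August 1998 (when the violation is discovered) is 9 September 1998; 5 September 1998 is within that limit.
Step 2: 30 days after 25 August 1998 (when the violation is discovered) is 24 September 1998; not done until 26 September 1998, 2 days after the deadline.
Later steps need not be reached.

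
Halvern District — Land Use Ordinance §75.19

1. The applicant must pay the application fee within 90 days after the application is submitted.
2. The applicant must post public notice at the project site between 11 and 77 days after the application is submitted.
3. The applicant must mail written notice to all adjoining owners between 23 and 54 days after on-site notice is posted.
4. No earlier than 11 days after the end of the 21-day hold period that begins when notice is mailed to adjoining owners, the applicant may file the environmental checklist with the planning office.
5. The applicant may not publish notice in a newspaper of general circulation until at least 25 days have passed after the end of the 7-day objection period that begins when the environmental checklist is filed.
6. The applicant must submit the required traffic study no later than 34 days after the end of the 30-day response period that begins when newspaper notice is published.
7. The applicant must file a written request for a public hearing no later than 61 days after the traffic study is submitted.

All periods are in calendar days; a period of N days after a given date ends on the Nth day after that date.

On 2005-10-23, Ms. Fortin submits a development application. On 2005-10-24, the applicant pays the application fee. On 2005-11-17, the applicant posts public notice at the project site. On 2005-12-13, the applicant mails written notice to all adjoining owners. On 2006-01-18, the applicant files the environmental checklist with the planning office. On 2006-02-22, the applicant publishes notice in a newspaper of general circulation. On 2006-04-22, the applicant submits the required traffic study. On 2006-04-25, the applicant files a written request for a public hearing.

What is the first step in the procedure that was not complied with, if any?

(1) due by 2005-10-23 + 90 days = 2006-01-21; done 2005-10-24 — timely.
(2) the permitted window runs from 2005-10-23 + 11 = 2005-11-03 to 2005-10-23 + 77 = 2006-01-08; done 2005-11-17 — within the window.
(3) the permitted window runs from 2005-11-17 + 23 = 2005-12-10 to 2005-11-17 + 54 = 2006-01-10; done 2005-12-13, which is between those dates.
(4) permitted from 2006-01-03 + 11 days = 2006-01-14 onward; done 2006-01-18, after the minimum wait.
(5) permitted from 2006-01-25 + 25 days = 2006-02-19 onward; done 2006-02-22, after the minimum wait.
(6) due by 2006-03-24 + 34 days = 2006-04-27; completed 2006-04-22, before the deadline.
(7) due by 2006-04-22 + 61 days = 2006-06-22; completed 2006-04-25, before the deadline.

None — every step was satisfied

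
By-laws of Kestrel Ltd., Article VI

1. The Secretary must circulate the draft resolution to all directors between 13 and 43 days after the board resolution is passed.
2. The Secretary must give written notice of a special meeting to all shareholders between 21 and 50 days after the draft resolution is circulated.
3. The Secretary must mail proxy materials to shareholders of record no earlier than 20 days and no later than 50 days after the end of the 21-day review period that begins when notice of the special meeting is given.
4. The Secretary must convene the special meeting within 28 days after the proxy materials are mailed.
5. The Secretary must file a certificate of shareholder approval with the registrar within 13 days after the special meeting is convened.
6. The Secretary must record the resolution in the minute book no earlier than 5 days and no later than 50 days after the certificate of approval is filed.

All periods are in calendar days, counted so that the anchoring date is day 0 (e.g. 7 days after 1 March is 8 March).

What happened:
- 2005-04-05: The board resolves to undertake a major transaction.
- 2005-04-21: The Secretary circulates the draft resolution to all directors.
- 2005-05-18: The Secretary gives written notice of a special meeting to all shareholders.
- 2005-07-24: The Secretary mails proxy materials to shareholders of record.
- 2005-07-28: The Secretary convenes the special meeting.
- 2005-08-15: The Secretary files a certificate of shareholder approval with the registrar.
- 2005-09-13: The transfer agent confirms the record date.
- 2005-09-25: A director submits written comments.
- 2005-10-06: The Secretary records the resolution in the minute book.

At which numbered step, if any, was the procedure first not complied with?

Step 5

Step 1 — 13 and 43 days from 2005-04-05 (when the board resolution is passed) are 2005-04-18 and 2005-05-18 respectively; done 2005-04-21, which is between those dates.
Step 2 — 21 and 50 days from 2005-04-21 (when the draft resolution is circulated) are 2005-05-12 and 2005-06-10 respectively; done 2005-05-18, which is between those dates.
Step 3 — 20 and 50 days from 2005-06-08 (end of the 21-day review period, which began when notice of the special meeting is given on 2005-05-18) are 2005-06-28 and 2005-07-28 respectively; done 2005-07-24, which is between those dates.
Step 4 — counting 28 days from 2005-07-24 (when the proxy materials are mailed) gives a deadline of 2005-08-21; done 2005-07-28 — timely.
Step 5 — counting 13 days from 2005-07-28 (when the special meeting is convened) gives a deadline of 2005-08-10; done 2005-08-15 — 5 days late.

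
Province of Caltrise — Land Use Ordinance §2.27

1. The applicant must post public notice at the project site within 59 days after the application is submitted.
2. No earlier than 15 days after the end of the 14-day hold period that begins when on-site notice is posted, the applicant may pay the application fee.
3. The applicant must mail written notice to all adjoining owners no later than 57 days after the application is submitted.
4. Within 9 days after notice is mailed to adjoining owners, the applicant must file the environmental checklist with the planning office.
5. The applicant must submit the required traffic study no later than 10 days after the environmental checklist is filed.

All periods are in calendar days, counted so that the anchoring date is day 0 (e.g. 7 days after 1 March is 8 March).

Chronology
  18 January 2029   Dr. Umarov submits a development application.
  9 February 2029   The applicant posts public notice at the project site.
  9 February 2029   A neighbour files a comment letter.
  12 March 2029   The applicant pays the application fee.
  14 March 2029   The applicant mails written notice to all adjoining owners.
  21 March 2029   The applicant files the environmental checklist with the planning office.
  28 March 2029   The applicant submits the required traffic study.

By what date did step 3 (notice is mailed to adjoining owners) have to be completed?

16 March 2029

Step 3 runs from 18 January 2029, when the application is submitted. 57 days after 18 January 2029 is 16 March 2029.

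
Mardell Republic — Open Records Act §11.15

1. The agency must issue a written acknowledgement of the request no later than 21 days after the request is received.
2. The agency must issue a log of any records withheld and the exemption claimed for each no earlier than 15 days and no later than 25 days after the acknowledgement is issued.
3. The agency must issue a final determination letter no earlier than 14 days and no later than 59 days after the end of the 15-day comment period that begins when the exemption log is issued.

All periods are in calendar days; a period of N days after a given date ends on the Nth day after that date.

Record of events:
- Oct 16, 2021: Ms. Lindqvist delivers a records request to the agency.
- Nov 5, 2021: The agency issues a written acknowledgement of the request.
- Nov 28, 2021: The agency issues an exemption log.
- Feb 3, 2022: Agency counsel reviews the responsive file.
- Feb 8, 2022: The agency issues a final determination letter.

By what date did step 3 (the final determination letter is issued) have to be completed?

The exemption log is issued on Nov 28, 2021; the 15-day comment period therefore ends Dec 13, 2021, and step 3 runs from that date. The window is 14–59 days after Dec 13, 2021; it closes on Feb 10, 2022.

Feb 10, 2022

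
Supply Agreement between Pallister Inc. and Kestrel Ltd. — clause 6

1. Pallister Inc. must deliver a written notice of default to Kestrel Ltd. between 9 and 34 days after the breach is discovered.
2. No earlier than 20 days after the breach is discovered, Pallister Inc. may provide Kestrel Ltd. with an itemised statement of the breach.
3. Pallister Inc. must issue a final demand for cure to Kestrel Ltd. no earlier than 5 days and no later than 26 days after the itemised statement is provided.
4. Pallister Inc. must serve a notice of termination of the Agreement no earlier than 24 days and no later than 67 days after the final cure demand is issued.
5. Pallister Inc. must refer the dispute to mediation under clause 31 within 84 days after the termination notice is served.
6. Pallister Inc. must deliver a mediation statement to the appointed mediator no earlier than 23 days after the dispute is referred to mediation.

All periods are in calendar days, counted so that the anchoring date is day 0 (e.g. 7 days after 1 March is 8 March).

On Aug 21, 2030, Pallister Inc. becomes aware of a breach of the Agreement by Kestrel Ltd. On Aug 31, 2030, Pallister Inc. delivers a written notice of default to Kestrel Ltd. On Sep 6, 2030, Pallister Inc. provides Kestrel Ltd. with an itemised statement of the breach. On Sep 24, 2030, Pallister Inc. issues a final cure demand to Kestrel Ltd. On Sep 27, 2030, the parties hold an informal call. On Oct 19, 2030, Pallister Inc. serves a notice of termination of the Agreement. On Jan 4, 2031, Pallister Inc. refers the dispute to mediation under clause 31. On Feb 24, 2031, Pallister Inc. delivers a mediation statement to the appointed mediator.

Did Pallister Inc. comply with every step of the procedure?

Step 1 — 9 and 34 days from Aug 21, 2030 (when the breach is discovered) are Aug 30, 2030 and Sep 24, 2030 respectively; done Aug 31, 2030, which is between those dates.
Step 2 — must wait 20 days from Aug 21, 2030 (when the breach is discovered), so not before Sep 10, 2030; acted on Sep 6, 2030, 4 days prematurely.

No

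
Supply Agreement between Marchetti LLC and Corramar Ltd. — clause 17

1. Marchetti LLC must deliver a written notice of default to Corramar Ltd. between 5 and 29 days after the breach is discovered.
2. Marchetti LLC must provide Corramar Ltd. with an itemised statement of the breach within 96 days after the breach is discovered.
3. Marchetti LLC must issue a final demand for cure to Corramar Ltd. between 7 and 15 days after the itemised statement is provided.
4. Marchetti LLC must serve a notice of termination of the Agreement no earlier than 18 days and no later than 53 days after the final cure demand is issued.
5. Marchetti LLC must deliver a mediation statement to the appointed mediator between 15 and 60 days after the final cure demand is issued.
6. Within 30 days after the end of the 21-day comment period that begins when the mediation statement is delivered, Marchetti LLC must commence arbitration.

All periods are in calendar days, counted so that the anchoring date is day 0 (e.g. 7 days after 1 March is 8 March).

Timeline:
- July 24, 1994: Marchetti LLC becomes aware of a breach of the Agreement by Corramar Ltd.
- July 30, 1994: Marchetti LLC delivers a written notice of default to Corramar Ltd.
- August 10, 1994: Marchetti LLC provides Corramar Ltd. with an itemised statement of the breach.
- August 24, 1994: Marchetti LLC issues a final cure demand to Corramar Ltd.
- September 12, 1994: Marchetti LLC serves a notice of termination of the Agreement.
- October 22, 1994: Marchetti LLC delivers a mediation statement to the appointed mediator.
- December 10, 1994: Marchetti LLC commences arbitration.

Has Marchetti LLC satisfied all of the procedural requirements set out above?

Step 1 — 5 and 29 days from July 24, 1994 (when the breach is discovered) are July 29, 1994 and August 22, 1994 respectively; done July 30, 1994 — within the window.
Step 2 — counting 96 days from July 24, 1994 (when the breach is discovered) gives a deadline of October 28, 1994; completed August 10, 1994, before the deadline.
Step 3 — 7 and 15 days from August 10, 1994 (when the itemised statement is provided) are August 17, 1994 and August 25, 1994 respectively; done August 24, 1994, which is between those dates.
Step 4 — 18 and 53 days from August 24, 1994 (when the final cure demand is issued) are September 11, 1994 and October 16, 1994 respectively; done September 12, 1994 — within the window.
Step 5 — 15 and 60 days from August 24, 1994 (when the final cure demand is issued) are September 8, 1994 and October 23, 1994 respectively; done October 22, 1994 — within the window.
Step 6 — counting 30 days from November 12, 1994 (end of the 21-day comment period, which began when the mediation statement is delivered on October 22, 1994) gives a deadline of December 12, 1994; completed December 10, 1994, before the deadline.

Yes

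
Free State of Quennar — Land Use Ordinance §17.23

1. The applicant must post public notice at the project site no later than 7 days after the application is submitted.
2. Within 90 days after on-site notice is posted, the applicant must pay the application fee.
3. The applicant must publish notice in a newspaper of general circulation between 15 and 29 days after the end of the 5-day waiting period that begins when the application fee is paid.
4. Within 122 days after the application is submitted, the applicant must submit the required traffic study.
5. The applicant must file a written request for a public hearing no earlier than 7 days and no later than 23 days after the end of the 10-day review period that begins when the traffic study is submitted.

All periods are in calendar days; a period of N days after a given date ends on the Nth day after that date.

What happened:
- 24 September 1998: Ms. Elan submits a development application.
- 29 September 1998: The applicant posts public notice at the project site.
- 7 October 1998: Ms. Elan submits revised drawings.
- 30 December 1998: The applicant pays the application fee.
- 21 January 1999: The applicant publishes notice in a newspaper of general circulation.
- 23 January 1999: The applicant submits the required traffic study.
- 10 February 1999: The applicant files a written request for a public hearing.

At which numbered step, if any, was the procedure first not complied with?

Step 2

Step 1 — counting 7 days from 24 September 1998 (when the application is submitted) gives a deadline of 1 October 1998; done 29 September 1998 — timely.
Step 2 — counting 90 days from 29 September 1998 (when on-site notice is posted) gives a deadline of 28 December 1998; done 30 December 1998 — 2 days late.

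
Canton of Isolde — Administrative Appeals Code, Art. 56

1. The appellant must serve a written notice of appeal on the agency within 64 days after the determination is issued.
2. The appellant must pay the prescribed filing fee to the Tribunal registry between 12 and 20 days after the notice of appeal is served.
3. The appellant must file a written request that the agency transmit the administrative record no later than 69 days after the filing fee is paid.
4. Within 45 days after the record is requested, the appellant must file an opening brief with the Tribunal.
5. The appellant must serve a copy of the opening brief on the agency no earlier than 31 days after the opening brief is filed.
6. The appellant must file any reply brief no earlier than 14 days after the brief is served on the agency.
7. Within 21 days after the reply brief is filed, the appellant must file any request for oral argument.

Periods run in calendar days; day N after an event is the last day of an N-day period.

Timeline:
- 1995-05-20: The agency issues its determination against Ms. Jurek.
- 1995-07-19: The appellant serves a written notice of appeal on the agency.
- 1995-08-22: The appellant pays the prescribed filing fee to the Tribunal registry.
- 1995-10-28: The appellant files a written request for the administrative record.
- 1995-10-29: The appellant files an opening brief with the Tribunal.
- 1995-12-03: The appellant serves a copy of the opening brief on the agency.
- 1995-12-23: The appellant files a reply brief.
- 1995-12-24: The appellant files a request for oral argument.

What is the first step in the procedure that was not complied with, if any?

Step 2

Step 1: 64 days after 1995-05-20 (when the determination is issued) is 1995-07-23; 1995-07-19 is within that limit.
Step 2: the window is 12–20 days after 1995-07-19 (when the notice of appeal is served), so 1995-07-31 through 1995-08-08; 1995-08-22 is 14 days past the end of the window.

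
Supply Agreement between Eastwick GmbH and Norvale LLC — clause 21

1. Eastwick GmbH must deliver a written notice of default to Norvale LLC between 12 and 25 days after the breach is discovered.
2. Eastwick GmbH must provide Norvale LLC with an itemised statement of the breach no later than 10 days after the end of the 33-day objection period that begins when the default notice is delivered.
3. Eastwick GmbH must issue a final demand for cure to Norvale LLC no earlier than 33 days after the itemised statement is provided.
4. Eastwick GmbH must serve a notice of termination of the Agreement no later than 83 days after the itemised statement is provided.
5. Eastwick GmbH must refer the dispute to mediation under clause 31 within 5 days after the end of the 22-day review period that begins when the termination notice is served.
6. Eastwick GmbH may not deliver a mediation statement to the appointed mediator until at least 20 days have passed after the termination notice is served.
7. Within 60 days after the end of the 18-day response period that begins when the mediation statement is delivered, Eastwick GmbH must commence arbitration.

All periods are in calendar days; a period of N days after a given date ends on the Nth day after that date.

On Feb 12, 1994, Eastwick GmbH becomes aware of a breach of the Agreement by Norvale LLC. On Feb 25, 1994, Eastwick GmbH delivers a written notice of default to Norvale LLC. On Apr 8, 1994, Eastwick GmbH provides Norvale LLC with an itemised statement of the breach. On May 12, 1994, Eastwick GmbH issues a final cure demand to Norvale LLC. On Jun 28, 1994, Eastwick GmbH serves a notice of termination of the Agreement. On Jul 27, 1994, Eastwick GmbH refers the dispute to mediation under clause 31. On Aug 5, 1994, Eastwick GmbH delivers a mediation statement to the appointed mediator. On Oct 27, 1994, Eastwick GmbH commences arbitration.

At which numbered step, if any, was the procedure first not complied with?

Step 5

Step 1: the window is 12–25 days after Feb 12, 1994 (when the breach is discovered), so Feb 24, 1994 through Mar 9, 1994; Feb 25, 1994 falls inside that range.
Step 2: 10 days after Mar 30, 1994 (end of the 33-day objection period, which began when the default notice is delivered on Feb 25, 1994) is Apr 9, 1994; completed Apr 8, 1994, before the deadline.
Step 3: the earliest permitted date is 33 days after Apr 8, 1994 (when the itemised statement is provided), i.e. May 11, 1994; May 12, 1994 is on or after that date.
Step 4: 83 days after Apr 8, 1994 (when the itemised statement is provided) is Jun 30, 1994; done Jun 28, 1994 — timely.
Step 5: 5 days after Jul 20, 1994 (end of the 22-day review period, which began when the termination notice is served on Jun 28, 1994) is Jul 25, 1994; done Jul 27, 1994 — 2 days late.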